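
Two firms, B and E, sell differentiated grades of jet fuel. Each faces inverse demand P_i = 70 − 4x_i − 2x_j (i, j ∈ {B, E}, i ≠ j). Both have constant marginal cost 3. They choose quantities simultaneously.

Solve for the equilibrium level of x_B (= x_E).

6.7

Firm B's profit: π = x_B(70 − 4x_B − 2x_E) − 3x_B.
∂π/∂x_B = 67 − 8x_B − 2x_E = 0 ⇒ x_B = 8.375 − 0.25x_E.
By symmetry x_E = x_B; substituting into the reaction function, 1.25x_B = 8.375 and x_B = 6.7.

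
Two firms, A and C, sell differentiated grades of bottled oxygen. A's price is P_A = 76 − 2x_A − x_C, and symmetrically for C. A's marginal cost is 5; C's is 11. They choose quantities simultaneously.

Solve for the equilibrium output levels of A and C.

Firm A's profit: π = x_A(76 − 2x_A − x_C) − 5x_A.
∂π/∂x_A = 71 − 4x_A − x_C = 0 ⇒ x_A = 17.75 − 0.25x_C.
Similarly x_C = 16.25 − 0.25x_A.
Solving the two reaction functions simultaneously: (1 − (−0.25)(−0.25))x_A = 17.75 − 0.25·16.25, so 0.9375x_A = 13.6875 and x_A = 14.6.
Then x_C = 16.25 − 0.25·14.6 = 12.6.

14.6, 12.6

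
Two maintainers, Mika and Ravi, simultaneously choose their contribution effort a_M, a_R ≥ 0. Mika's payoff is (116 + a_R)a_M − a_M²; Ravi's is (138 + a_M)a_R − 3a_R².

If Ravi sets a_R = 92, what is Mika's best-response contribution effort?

104

Expanding Mika's payoff: 116a_M + a_Ra_M − a_M².
∂π/∂a_M = 116 + a_R − 2a_M = 0, so a_M = 58 + 0.5a_R.
At a_R = 92: a_M = 58 + 0.5·92 = 104.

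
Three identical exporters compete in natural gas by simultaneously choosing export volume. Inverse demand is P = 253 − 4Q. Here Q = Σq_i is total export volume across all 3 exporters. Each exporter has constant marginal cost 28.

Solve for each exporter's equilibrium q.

14.0625

A representative exporter's profit is π_i = q_i(253 − 4Q) − 28q_i, with Q = q_i + Σ_{j≠i} q_j.
First-order condition: 225 − 8q_i − 4Σ_{j≠i} q_j = 0.
In a symmetric equilibrium every exporter chooses the same q, so Σ_{j≠i} q_j = 2q. The condition becomes 225 − 16q = 0, giving q = 225/16 = 14.0625.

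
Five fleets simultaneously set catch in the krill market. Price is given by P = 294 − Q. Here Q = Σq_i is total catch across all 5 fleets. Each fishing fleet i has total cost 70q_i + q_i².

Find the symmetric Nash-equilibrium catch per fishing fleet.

A representative fishing fleet's profit is π_i = q_i(294 − Q) − 70q_i − q_i², with Q = q_i + Σ_{j≠i} q_j.
First-order condition: 224 − 4q_i − Σ_{j≠i} q_j = 0.
In a symmetric equilibrium every fishing fleet chooses the same q, so Σ_{j≠i} q_j = 4q. The condition becomes 224 − 8q = 0, giving q = 224/8 = 28.

28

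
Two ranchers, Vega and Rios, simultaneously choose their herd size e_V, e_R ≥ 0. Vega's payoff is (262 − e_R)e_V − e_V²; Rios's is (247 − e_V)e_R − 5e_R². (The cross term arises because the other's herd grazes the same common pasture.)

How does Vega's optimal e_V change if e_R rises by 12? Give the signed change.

-6

Expanding Vega's payoff: 262e_V − e_Re_V − e_V².
∂π/∂e_V = 262 − e_R − 2e_V = 0, so e_V = 131 − 0.5e_R.
The reaction-function slope is −0.5, so a 12-unit rise in e_R moves e_V by −0.5 × 12 = −6. Vega's best response falls — the actions are strategic substitutes.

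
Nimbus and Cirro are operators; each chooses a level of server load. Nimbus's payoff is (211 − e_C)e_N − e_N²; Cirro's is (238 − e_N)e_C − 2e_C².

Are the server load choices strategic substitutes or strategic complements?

Expanding Nimbus's payoff: 211e_N − e_Ce_N − e_N².
∂π/∂e_N = 211 − e_C − 2e_N = 0, so e_N = 105.5 − 0.5e_C.
The best-response slope de_N/de_C = −0.5 < 0: the reaction function is downward-sloping, so the choices are strategic substitutes.

strategic substitutes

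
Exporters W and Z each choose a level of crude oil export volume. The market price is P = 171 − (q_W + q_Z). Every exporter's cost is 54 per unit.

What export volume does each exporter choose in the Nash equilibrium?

39

Exporter W's profit: π = q_W(171 − (q_W + q_Z)) − 54q_W.
∂π/∂q_W = 117 − 2q_W − q_Z = 0, so q_W = 58.5 − 0.5q_Z.
The game is symmetric, so in equilibrium q_Z = q_W: the reaction function gives 1.5q_W = 58.5, hence q_W = 39.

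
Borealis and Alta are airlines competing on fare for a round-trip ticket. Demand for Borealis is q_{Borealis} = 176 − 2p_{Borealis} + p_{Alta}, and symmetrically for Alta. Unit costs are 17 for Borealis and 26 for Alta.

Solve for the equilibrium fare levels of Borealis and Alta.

71.2, 74.8

Borealis's profit: π = (p_{Borealis} − 17)(176 − 2p_{Borealis} + p_{Alta}).
∂π/∂p_{Borealis} = 210 − 4p_{Borealis} + p_{Alta} = 0 ⇒ p_{Borealis} = 52.5 + 0.25p_{Alta}.
Similarly p_{Alta} = 57 + 0.25p_{Borealis}.
Plugging p_{Alta} into Borealis's best response: p_{Borealis} = 52.5 + 0.25(57 + 0.25p_{Borealis}) ⇒ 0.9375p_{Borealis} = 66.75, so p_{Borealis} = 71.2.
Then p_{Alta} = 57 + 0.25·71.2 = 74.8.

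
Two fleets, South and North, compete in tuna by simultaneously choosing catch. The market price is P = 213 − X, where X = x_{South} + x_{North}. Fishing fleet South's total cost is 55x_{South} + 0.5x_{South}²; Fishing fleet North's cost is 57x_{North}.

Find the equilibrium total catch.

94

Fishing fleet South's profit: π = x_{South}(213 − (x_{South} + x_{North})) − 55x_{South} − 0.5x_{South}².
∂π/∂x_{South} = 158 − 3x_{South} − x_{North} = 0, so x_{South} = 158/3 − (1/3)x_{North}.
For North: ∂π/∂x_{North} = 156 − 2x_{North} − x_{South} = 0 ⇒ x_{North} = 78 − 0.5x_{South}.
Solving the two reaction functions simultaneously: (1 − (−1/3)(−0.5))x_{South} = 158/3 − (1/3)·78, so (5/6)x_{South} = 80/3 and x_{South} = 32.
Then x_{North} = 78 − 0.5·32 = 62.
Total catch: 32 + 62 = 94.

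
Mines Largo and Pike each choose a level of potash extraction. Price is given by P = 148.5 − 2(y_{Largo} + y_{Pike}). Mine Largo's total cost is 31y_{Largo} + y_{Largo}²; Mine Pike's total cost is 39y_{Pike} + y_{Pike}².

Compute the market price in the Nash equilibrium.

91.75

Mine Largo's profit: π = y_{Largo}(148.5 − 2(y_{Largo} + y_{Pike})) − 31y_{Largo} − y_{Largo}².
∂π/∂y_{Largo} = 117.5 − 6y_{Largo} − 2y_{Pike} = 0, so y_{Largo} = 235/12 − (1/3)y_{Pike}.
By the same steps for Pike: y_{Pike} = 18.25 − (1/3)y_{Largo}.
Solving the two reaction functions simultaneously: (1 − (−1/3)(−1/3))y_{Largo} = 235/12 − (1/3)·18.25, so (8/9)y_{Largo} = 13.5 and y_{Largo} = 15.1875.
Then y_{Pike} = 18.25 − (1/3)·15.1875 = 13.1875.
Equilibrium price: P = 148.5 − 2·28.375 = 91.75.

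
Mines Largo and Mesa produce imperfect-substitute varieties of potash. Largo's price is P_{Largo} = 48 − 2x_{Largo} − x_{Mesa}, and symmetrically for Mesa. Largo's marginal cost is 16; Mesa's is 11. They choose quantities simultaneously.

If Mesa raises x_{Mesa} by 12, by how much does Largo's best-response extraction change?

Mine Largo's profit: π = x_{Largo}(48 − 2x_{Largo} − x_{Mesa}) − 16x_{Largo}.
∂π/∂x_{Largo} = 32 − 4x_{Largo} − x_{Mesa} = 0 ⇒ x_{Largo} = 8 − 0.25x_{Mesa}.
The reaction-function slope is −0.25, so a 12-unit rise in x_{Mesa} moves x_{Largo} by −0.25 × 12 = −3. Largo's best response falls — the actions are strategic substitutes.

-3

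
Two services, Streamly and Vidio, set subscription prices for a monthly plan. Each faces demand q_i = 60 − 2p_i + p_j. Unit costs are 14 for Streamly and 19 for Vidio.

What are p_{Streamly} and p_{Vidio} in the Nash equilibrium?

30, 32

Streamly's profit: π = (p_{Streamly} − 14)(60 − 2p_{Streamly} + p_{Vidio}).
∂π/∂p_{Streamly} = 88 − 4p_{Streamly} + p_{Vidio} = 0 ⇒ p_{Streamly} = 22 + 0.25p_{Vidio}.
Similarly p_{Vidio} = 24.5 + 0.25p_{Streamly}.
Substituting the second reaction function into the first: p_{Streamly} = 22 + 0.25(24.5 + 0.25p_{Streamly}), which gives 0.9375p_{Streamly} = 28.125 ⇒ p_{Streamly} = 30.
Then p_{Vidio} = 24.5 + 0.25·30 = 32.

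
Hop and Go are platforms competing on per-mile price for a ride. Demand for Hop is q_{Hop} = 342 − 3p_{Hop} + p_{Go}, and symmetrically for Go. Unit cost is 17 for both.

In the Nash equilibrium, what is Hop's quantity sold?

184.8

Hop's profit: π = (p_{Hop} − 17)(342 − 3p_{Hop} + p_{Go}).
∂π/∂p_{Hop} = 393 − 6p_{Hop} + p_{Go} = 0 ⇒ p_{Hop} = 65.5 + (1/6)p_{Go}.
Setting p_{Hop} = p_{Go} in the reaction function: p_{Hop} = 65.5 + (1/6)p_{Hop}, so p_{Hop} = 65.5 / (5/6) = 78.6.
q_{Hop} = 342 − 3·78.6 + 78.6 = 184.8.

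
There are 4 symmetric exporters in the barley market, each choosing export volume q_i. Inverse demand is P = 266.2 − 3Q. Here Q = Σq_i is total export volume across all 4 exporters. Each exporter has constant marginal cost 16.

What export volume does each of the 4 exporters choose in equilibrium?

16.68

A representative exporter's profit is π_i = q_i(266.2 − 3Q) − 16q_i, with Q = q_i + Σ_{j≠i} q_j.
First-order condition: 250.2 − 6q_i − 3Σ_{j≠i} q_j = 0.
In a symmetric equilibrium every exporter chooses the same q, so Σ_{j≠i} q_j = 3q. The condition becomes 250.2 − 15q = 0, giving q = 250.2/15 = 16.68.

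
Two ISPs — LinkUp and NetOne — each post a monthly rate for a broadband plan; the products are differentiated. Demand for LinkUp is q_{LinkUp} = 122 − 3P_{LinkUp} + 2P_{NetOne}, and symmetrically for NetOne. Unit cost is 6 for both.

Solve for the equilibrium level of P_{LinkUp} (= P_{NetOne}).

LinkUp's profit: π = (P_{LinkUp} − 6)(122 − 3P_{LinkUp} + 2P_{NetOne}).
∂π/∂P_{LinkUp} = 140 − 6P_{LinkUp} + 2P_{NetOne} = 0 ⇒ P_{LinkUp} = 70/3 + (1/3)P_{NetOne}.
The game is symmetric, so in equilibrium P_{NetOne} = P_{LinkUp}: the reaction function gives (2/3)P_{LinkUp} = 70/3, hence P_{LinkUp} = 35.

35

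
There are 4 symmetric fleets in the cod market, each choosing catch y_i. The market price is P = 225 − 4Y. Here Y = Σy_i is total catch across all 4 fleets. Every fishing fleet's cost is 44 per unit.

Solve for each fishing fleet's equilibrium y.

A representative fishing fleet's profit is π_i = y_i(225 − 4Y) − 44y_i, with Y = y_i + Σ_{j≠i} y_j.
First-order condition: 181 − 8y_i − 4Σ_{j≠i} y_j = 0.
With identical fishing fleets, set every y_j = y: then 181 − 8y − 12y = 0, i.e. y = 181/20 = 9.05.

9.05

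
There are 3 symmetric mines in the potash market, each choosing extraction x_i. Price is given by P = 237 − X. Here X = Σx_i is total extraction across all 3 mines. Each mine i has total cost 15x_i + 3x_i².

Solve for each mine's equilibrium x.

22.2

A representative mine's profit is π_i = x_i(237 − X) − 15x_i − 3x_i², with X = x_i + Σ_{j≠i} x_j.
First-order condition: 222 − 8x_i − Σ_{j≠i} x_j = 0.
Imposing symmetry (x_j = x for all j) turns Σ_{j≠i} x_j into 2x, so 222 = 10x and x = 22.2.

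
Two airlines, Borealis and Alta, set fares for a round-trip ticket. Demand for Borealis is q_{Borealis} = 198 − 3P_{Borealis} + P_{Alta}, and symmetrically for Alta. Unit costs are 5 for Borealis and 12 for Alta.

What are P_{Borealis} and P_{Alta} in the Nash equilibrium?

43.2, 46.2

Borealis's profit: π = (P_{Borealis} − 5)(198 − 3P_{Borealis} + P_{Alta}).
∂π/∂P_{Borealis} = 213 − 6P_{Borealis} + P_{Alta} = 0 ⇒ P_{Borealis} = 35.5 + (1/6)P_{Alta}.
Similarly P_{Alta} = 39 + (1/6)P_{Borealis}.
Plugging P_{Alta} into Borealis's best response: P_{Borealis} = 35.5 + (1/6)(39 + (1/6)P_{Borealis}) ⇒ (35/36)P_{Borealis} = 42, so P_{Borealis} = 43.2.
Then P_{Alta} = 39 + (1/6)·43.2 = 46.2.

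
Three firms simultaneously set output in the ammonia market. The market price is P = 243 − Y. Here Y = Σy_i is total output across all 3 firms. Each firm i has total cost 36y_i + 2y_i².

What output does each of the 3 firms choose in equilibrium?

A representative firm's profit is π_i = y_i(243 − Y) − 36y_i − 2y_i², with Y = y_i + Σ_{j≠i} y_j.
First-order condition: 207 − 6y_i − Σ_{j≠i} y_j = 0.
Imposing symmetry (y_j = y for all j) turns Σ_{j≠i} y_j into 2y, so 207 = 8y and y = 25.875.

25.875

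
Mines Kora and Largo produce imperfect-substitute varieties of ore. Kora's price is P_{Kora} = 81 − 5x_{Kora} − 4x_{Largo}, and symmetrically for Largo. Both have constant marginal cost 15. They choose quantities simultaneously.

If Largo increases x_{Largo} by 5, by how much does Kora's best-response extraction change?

Mine Kora's profit: π = x_{Kora}(81 − 5x_{Kora} − 4x_{Largo}) − 15x_{Kora}.
∂π/∂x_{Kora} = 66 − 10x_{Kora} − 4x_{Largo} = 0 ⇒ x_{Kora} = 6.6 − 0.4x_{Largo}.
The reaction-function slope is −0.4, so a 5-unit rise in x_{Largo} moves x_{Kora} by −0.4 × 5 = −2. Kora's best response falls — the actions are strategic substitutes.

-2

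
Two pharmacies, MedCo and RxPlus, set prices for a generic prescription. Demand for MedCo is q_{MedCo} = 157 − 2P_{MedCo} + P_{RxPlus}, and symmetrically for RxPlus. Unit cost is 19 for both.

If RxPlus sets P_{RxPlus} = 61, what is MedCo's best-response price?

MedCo's profit: π = (P_{MedCo} − 19)(157 − 2P_{MedCo} + P_{RxPlus}).
∂π/∂P_{MedCo} = 195 − 4P_{MedCo} + P_{RxPlus} = 0 ⇒ P_{MedCo} = 48.75 + 0.25P_{RxPlus}.
At P_{RxPlus} = 61: P_{MedCo} = 48.75 + 0.25·61 = 64.

64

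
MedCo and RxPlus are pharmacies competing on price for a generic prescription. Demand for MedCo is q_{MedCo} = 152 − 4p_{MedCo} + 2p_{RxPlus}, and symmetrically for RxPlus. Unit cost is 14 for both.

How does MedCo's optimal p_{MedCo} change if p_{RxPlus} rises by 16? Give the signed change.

4

MedCo's profit: π = (p_{MedCo} − 14)(152 − 4p_{MedCo} + 2p_{RxPlus}).
∂π/∂p_{MedCo} = 208 − 8p_{MedCo} + 2p_{RxPlus} = 0 ⇒ p_{MedCo} = 26 + 0.25p_{RxPlus}.
The reaction-function slope is 0.25, so a 16-unit rise in p_{RxPlus} moves p_{MedCo} by 0.25 × 16 = 4. MedCo's best response rises — the actions are strategic complements.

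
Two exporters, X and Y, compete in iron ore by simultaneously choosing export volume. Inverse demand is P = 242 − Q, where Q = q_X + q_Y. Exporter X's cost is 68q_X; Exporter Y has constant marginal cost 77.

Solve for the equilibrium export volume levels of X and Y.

Exporter X's profit: π = q_X(242 − (q_X + q_Y)) − 68q_X.
∂π/∂q_X = 174 − 2q_X − q_Y = 0, so q_X = 87 − 0.5q_Y.
By the same steps for Y: q_Y = 82.5 − 0.5q_X.
Solving the two reaction functions simultaneously: (1 − (−0.5)(−0.5))q_X = 87 − 0.5·82.5, so 0.75q_X = 45.75 and q_X = 61.
Then q_Y = 82.5 − 0.5·61 = 52.

61, 52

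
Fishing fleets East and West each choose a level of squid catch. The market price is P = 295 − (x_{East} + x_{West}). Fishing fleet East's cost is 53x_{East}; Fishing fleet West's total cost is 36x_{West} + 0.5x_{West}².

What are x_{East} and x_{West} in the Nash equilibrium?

Fishing fleet East's profit: π = x_{East}(295 − (x_{East} + x_{West})) − 53x_{East}.
∂π/∂x_{East} = 242 − 2x_{East} − x_{West} = 0, so x_{East} = 121 − 0.5x_{West}.
For West: ∂π/∂x_{West} = 259 − 3x_{West} − x_{East} = 0 ⇒ x_{West} = 259/3 − (1/3)x_{East}.
Solving the two reaction functions simultaneously: (1 − (−0.5)(−1/3))x_{East} = 121 − 0.5·(259/3), so (5/6)x_{East} = 467/6 and x_{East} = 93.4.
Then x_{West} = 259/3 − (1/3)·93.4 = 55.2.

93.4, 55.2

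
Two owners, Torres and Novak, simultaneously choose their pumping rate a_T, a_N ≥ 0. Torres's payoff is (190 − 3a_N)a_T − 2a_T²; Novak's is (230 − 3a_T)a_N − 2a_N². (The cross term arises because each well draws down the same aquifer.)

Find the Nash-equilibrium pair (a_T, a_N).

Expanding Torres's payoff: 190a_T − 3a_Na_T − 2a_T².
∂π/∂a_T = 190 − 3a_N − 4a_T = 0, so a_T = 47.5 − 0.75a_N.
Likewise for Novak: a_N = 57.5 − 0.75a_T.
Solving the two reaction functions simultaneously: (1 − (−0.75)(−0.75))a_T = 47.5 − 0.75·57.5, so 0.4375a_T = 4.375 and a_T = 10.
Then a_N = 57.5 − 0.75·10 = 50.

10, 50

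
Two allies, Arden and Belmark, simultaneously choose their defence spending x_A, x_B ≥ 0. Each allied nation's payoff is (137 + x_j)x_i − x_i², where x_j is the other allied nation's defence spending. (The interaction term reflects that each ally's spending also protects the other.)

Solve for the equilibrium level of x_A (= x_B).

137

Arden's payoff is (137 + x_B)x_A − x_A².
∂π/∂x_A = 137 + x_B − 2x_A = 0, so x_A = 68.5 + 0.5x_B.
Setting x_A = x_B in the reaction function: x_A = 68.5 + 0.5x_A, so x_A = 68.5 / 0.5 = 137.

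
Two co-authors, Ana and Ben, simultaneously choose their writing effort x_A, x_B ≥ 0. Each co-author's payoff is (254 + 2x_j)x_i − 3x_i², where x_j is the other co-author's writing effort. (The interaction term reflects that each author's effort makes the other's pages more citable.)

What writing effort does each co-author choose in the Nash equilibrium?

Ana's payoff is (254 + 2x_B)x_A − 3x_A².
∂π/∂x_A = 254 + 2x_B − 6x_A = 0, so x_A = 127/3 + (1/3)x_B.
Setting x_A = x_B in the reaction function: x_A = 127/3 + (1/3)x_A, so x_A = (127/3) / (2/3) = 63.5.

63.5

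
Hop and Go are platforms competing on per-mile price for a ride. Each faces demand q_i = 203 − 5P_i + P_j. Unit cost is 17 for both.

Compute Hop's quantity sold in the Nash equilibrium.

75

Hop's profit: π = (P_{Hop} − 17)(203 − 5P_{Hop} + P_{Go}).
∂π/∂P_{Hop} = 288 − 10P_{Hop} + P_{Go} = 0 ⇒ P_{Hop} = 28.8 + 0.1P_{Go}.
By symmetry P_{Go} = P_{Hop}; substituting into the reaction function, 0.9P_{Hop} = 28.8 and P_{Hop} = 32.
q_{Hop} = 203 − 5·32 + 32 = 75.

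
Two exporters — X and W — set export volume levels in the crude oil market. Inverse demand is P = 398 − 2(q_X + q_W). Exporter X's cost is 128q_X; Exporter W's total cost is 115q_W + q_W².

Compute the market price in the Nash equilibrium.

233.4

Exporter X's profit: π = q_X(398 − 2(q_X + q_W)) − 128q_X.
∂π/∂q_X = 270 − 4q_X − 2q_W = 0, so q_X = 67.5 − 0.5q_W.
For W: ∂π/∂q_W = 283 − 6q_W − 2q_X = 0 ⇒ q_W = 283/6 − (1/3)q_X.
Solving the two reaction functions simultaneously: (1 − (−0.5)(−1/3))q_X = 67.5 − 0.5·(283/6), so (5/6)q_X = 527/12 and q_X = 52.7.
Then q_W = 283/6 − (1/3)·52.7 = 29.6.
Equilibrium price: P = 398 − 2·82.3 = 233.4.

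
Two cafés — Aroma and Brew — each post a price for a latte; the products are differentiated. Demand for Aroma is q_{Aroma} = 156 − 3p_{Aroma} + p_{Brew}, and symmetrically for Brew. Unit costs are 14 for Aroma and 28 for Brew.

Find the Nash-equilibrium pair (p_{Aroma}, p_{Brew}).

40.8, 46.8

Aroma's profit: π = (p_{Aroma} − 14)(156 − 3p_{Aroma} + p_{Brew}).
∂π/∂p_{Aroma} = 198 − 6p_{Aroma} + p_{Brew} = 0 ⇒ p_{Aroma} = 33 + (1/6)p_{Brew}.
Similarly p_{Brew} = 40 + (1/6)p_{Aroma}.
Solving the two reaction functions simultaneously: (1 − (1/6)(1/6))p_{Aroma} = 33 + (1/6)·40, so (35/36)p_{Aroma} = 119/3 and p_{Aroma} = 40.8.
Then p_{Brew} = 40 + (1/6)·40.8 = 46.8.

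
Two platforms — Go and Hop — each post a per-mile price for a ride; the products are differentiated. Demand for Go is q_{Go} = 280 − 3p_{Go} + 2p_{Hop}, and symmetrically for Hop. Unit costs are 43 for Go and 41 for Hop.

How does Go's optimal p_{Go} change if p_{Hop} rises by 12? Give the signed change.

4

Go's profit: π = (p_{Go} − 43)(280 − 3p_{Go} + 2p_{Hop}).
∂π/∂p_{Go} = 409 − 6p_{Go} + 2p_{Hop} = 0 ⇒ p_{Go} = 409/6 + (1/3)p_{Hop}.
The reaction-function slope is 1/3, so a 12-unit rise in p_{Hop} moves p_{Go} by 1/3 × 12 = 4. Go's best response rises — the actions are strategic complements.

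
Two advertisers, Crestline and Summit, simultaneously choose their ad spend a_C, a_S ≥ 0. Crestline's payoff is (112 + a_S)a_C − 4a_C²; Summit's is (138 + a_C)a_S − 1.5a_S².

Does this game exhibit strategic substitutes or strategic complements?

strategic complements

Expanding Crestline's payoff: 112a_C + a_Sa_C − 4a_C².
∂π/∂a_C = 112 + a_S − 8a_C = 0, so a_C = 14 + 0.125a_S.
The best-response slope da_C/da_S = 0.125 > 0: the reaction function is upward-sloping, so the choices are strategic complements.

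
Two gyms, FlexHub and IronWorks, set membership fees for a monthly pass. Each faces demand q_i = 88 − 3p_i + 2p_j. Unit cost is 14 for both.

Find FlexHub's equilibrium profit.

1026.75

FlexHub's profit: π = (p_{FlexHub} − 14)(88 − 3p_{FlexHub} + 2p_{IronWorks}).
∂π/∂p_{FlexHub} = 130 − 6p_{FlexHub} + 2p_{IronWorks} = 0 ⇒ p_{FlexHub} = 65/3 + (1/3)p_{IronWorks}.
The game is symmetric, so in equilibrium p_{IronWorks} = p_{FlexHub}: the reaction function gives (2/3)p_{FlexHub} = 65/3, hence p_{FlexHub} = 32.5.
q_{FlexHub} = 88 − 3·32.5 + 2·32.5 = 55.5.
Profit = (32.5 − 14)·55.5 = 1026.75.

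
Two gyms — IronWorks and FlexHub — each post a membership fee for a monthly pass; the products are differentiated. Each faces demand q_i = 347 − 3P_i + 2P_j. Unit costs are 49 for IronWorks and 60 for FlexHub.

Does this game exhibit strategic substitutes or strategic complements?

IronWorks's profit: π = (P_{IronWorks} − 49)(347 − 3P_{IronWorks} + 2P_{FlexHub}).
∂π/∂P_{IronWorks} = 494 − 6P_{IronWorks} + 2P_{FlexHub} = 0 ⇒ P_{IronWorks} = 247/3 + (1/3)P_{FlexHub}.
The best-response slope dP_{IronWorks}/dP_{FlexHub} = 1/3 > 0: the reaction function is upward-sloping, so the choices are strategic complements.

strategic complements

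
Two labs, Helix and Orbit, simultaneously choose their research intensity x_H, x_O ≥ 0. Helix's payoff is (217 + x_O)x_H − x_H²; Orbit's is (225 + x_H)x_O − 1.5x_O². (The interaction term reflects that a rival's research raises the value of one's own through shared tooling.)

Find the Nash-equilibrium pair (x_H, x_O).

175.2, 133.4

Expanding Helix's payoff: 217x_H + x_Ox_H − x_H².
∂π/∂x_H = 217 + x_O − 2x_H = 0, so x_H = 108.5 + 0.5x_O.
Likewise for Orbit: x_O = 75 + (1/3)x_H.
Solving the two reaction functions simultaneously: (1 − (0.5)(1/3))x_H = 108.5 + 0.5·75, so (5/6)x_H = 146 and x_H = 175.2.
Then x_O = 75 + (1/3)·175.2 = 133.4.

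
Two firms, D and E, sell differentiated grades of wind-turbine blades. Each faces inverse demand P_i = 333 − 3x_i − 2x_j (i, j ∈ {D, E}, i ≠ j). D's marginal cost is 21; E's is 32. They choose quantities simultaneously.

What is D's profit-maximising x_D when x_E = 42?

38

Firm D's profit: π = x_D(333 − 3x_D − 2x_E) − 21x_D.
∂π/∂x_D = 312 − 6x_D − 2x_E = 0 ⇒ x_D = 52 − (1/3)x_E.
At x_E = 42: x_D = 52 − (1/3)·42 = 38.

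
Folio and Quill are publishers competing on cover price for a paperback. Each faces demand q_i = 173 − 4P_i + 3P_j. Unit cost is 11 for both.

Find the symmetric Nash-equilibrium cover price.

Folio's profit: π = (P_{Folio} − 11)(173 − 4P_{Folio} + 3P_{Quill}).
∂π/∂P_{Folio} = 217 − 8P_{Folio} + 3P_{Quill} = 0 ⇒ P_{Folio} = 27.125 + 0.375P_{Quill}.
Setting P_{Folio} = P_{Quill} in the reaction function: P_{Folio} = 27.125 + 0.375P_{Folio}, so P_{Folio} = 27.125 / 0.625 = 43.4.

43.4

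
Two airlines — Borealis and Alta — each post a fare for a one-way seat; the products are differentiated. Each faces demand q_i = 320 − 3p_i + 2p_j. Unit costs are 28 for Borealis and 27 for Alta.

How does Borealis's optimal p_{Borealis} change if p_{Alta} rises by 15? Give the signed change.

5

Borealis's profit: π = (p_{Borealis} − 28)(320 − 3p_{Borealis} + 2p_{Alta}).
∂π/∂p_{Borealis} = 404 − 6p_{Borealis} + 2p_{Alta} = 0 ⇒ p_{Borealis} = 202/3 + (1/3)p_{Alta}.
The reaction-function slope is 1/3, so a 15-unit rise in p_{Alta} moves p_{Borealis} by 1/3 × 15 = 5. Borealis's best response rises — the actions are strategic complements.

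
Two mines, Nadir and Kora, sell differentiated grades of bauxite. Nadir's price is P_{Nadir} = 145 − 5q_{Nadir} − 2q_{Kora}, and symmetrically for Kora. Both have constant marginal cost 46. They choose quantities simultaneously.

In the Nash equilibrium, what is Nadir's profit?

Mine Nadir's profit: π = q_{Nadir}(145 − 5q_{Nadir} − 2q_{Kora}) − 46q_{Nadir}.
∂π/∂q_{Nadir} = 99 − 10q_{Nadir} − 2q_{Kora} = 0 ⇒ q_{Nadir} = 9.9 − 0.2q_{Kora}.
The game is symmetric, so in equilibrium q_{Kora} = q_{Nadir}: the reaction function gives 1.2q_{Nadir} = 9.9, hence q_{Nadir} = 8.25.
P_{Nadir} = 145 − 5·8.25 − 2·8.25 = 87.25.
Profit = (87.25 − 46)·8.25 = 340.3125.

340.3125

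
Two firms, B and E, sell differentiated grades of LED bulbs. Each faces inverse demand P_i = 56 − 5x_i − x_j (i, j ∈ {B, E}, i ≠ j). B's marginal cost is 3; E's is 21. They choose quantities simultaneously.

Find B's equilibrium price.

Firm B's profit: π = x_B(56 − 5x_B − x_E) − 3x_B.
∂π/∂x_B = 53 − 10x_B − x_E = 0 ⇒ x_B = 5.3 − 0.1x_E.
Similarly x_E = 3.5 − 0.1x_B.
Solving the two reaction functions simultaneously: (1 − (−0.1)(−0.1))x_B = 5.3 − 0.1·3.5, so 0.99x_B = 4.95 and x_B = 5.
Then x_E = 3.5 − 0.1·5 = 3.
P_B = 56 − 5·5 − 3 = 28.

28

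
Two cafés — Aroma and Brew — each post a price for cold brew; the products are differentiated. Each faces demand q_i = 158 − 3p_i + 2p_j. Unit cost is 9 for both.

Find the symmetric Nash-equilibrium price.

46.25

Aroma's profit: π = (p_{Aroma} − 9)(158 − 3p_{Aroma} + 2p_{Brew}).
∂π/∂p_{Aroma} = 185 − 6p_{Aroma} + 2p_{Brew} = 0 ⇒ p_{Aroma} = 185/6 + (1/3)p_{Brew}.
By symmetry p_{Brew} = p_{Aroma}; substituting into the reaction function, (2/3)p_{Aroma} = 185/6 and p_{Aroma} = 46.25.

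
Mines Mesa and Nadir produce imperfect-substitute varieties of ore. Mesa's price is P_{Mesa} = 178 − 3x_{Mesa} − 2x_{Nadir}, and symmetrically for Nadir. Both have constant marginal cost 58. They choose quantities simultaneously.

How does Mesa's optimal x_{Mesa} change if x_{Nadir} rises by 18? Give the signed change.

Mine Mesa's profit: π = x_{Mesa}(178 − 3x_{Mesa} − 2x_{Nadir}) − 58x_{Mesa}.
∂π/∂x_{Mesa} = 120 − 6x_{Mesa} − 2x_{Nadir} = 0 ⇒ x_{Mesa} = 20 − (1/3)x_{Nadir}.
The reaction-function slope is −1/3, so an 18-unit rise in x_{Nadir} moves x_{Mesa} by −1/3 × 18 = −6. Mesa's best response falls — the actions are strategic substitutes.

-6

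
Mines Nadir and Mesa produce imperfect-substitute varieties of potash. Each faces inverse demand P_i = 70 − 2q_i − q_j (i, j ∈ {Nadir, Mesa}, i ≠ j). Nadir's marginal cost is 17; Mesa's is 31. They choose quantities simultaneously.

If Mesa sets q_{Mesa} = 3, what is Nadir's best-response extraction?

Mine Nadir's profit: π = q_{Nadir}(70 − 2q_{Nadir} − q_{Mesa}) − 17q_{Nadir}.
∂π/∂q_{Nadir} = 53 − 4q_{Nadir} − q_{Mesa} = 0 ⇒ q_{Nadir} = 13.25 − 0.25q_{Mesa}.
At q_{Mesa} = 3: q_{Nadir} = 13.25 − 0.25·3 = 12.5.

12.5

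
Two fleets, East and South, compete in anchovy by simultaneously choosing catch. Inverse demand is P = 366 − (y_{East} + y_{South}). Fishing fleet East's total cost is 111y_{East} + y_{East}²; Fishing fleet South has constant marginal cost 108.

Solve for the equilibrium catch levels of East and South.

Fishing fleet East's profit: π = y_{East}(366 − (y_{East} + y_{South})) − 111y_{East} − y_{East}².
∂π/∂y_{East} = 255 − 4y_{East} − y_{South} = 0, so y_{East} = 63.75 − 0.25y_{South}.
For South: ∂π/∂y_{South} = 258 − 2y_{South} − y_{East} = 0 ⇒ y_{South} = 129 − 0.5y_{East}.
Substituting the second reaction function into the first: y_{East} = 63.75 − 0.25(129 − 0.5y_{East}), which gives 0.875y_{East} = 31.5 ⇒ y_{East} = 36.
Then y_{South} = 129 − 0.5·36 = 111.

36, 111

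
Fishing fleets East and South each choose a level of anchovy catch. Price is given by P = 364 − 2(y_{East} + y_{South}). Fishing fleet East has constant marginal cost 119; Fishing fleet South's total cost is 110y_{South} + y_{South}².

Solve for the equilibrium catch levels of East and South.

48.1, 26.3

Fishing fleet East's profit: π = y_{East}(364 − 2(y_{East} + y_{South})) − 119y_{East}.
∂π/∂y_{East} = 245 − 4y_{East} − 2y_{South} = 0, so y_{East} = 61.25 − 0.5y_{South}.
For South: ∂π/∂y_{South} = 254 − 6y_{South} − 2y_{East} = 0 ⇒ y_{South} = 127/3 − (1/3)y_{East}.
Solving the two reaction functions simultaneously: (1 − (−0.5)(−1/3))y_{East} = 61.25 − 0.5·(127/3), so (5/6)y_{East} = 481/12 and y_{East} = 48.1.
Then y_{South} = 127/3 − (1/3)·48.1 = 26.3.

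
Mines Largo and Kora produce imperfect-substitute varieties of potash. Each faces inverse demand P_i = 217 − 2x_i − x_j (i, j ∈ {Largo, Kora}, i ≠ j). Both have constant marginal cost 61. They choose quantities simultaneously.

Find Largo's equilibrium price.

Mine Largo's profit: π = x_{Largo}(217 − 2x_{Largo} − x_{Kora}) − 61x_{Largo}.
∂π/∂x_{Largo} = 156 − 4x_{Largo} − x_{Kora} = 0 ⇒ x_{Largo} = 39 − 0.25x_{Kora}.
Setting x_{Largo} = x_{Kora} in the reaction function: x_{Largo} = 39 − 0.25x_{Largo}, so x_{Largo} = 39 / 1.25 = 31.2.
P_{Largo} = 217 − 2·31.2 − 31.2 = 123.4.

123.4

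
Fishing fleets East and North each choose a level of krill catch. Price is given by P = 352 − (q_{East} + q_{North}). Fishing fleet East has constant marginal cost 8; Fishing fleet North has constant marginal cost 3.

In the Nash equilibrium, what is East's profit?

Fishing fleet East's profit: π = q_{East}(352 − (q_{East} + q_{North})) − 8q_{East}.
∂π/∂q_{East} = 344 − 2q_{East} − q_{North} = 0, so q_{East} = 172 − 0.5q_{North}.
By the same steps for North: q_{North} = 174.5 − 0.5q_{East}.
Solving the two reaction functions simultaneously: (1 − (−0.5)(−0.5))q_{East} = 172 − 0.5·174.5, so 0.75q_{East} = 84.75 and q_{East} = 113.
Then q_{North} = 174.5 − 0.5·113 = 118.
Price P = 352 − 231 = 121.
East's profit: (121 − 8)·113 = 12769.

12769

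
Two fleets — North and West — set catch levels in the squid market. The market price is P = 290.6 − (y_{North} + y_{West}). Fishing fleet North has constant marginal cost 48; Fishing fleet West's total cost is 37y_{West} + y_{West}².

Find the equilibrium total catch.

140.2

Fishing fleet North's profit: π = y_{North}(290.6 − (y_{North} + y_{West})) − 48y_{North}.
∂π/∂y_{North} = 242.6 − 2y_{North} − y_{West} = 0, so y_{North} = 121.3 − 0.5y_{West}.
For West: ∂π/∂y_{West} = 253.6 − 4y_{West} − y_{North} = 0 ⇒ y_{West} = 63.4 − 0.25y_{North}.
Substituting the second reaction function into the first: y_{North} = 121.3 − 0.5(63.4 − 0.25y_{North}), which gives 0.875y_{North} = 89.6 ⇒ y_{North} = 102.4.
Then y_{West} = 63.4 − 0.25·102.4 = 37.8.
Total catch: 102.4 + 37.8 = 140.2.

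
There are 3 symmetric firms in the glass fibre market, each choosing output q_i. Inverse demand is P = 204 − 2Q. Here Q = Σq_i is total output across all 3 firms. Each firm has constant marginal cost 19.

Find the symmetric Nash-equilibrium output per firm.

A representative firm's profit is π_i = q_i(204 − 2Q) − 19q_i, with Q = q_i + Σ_{j≠i} q_j.
First-order condition: 185 − 4q_i − 2Σ_{j≠i} q_j = 0.
In a symmetric equilibrium every firm chooses the same q, so Σ_{j≠i} q_j = 2q. The condition becomes 185 − 8q = 0, giving q = 185/8 = 23.125.

23.125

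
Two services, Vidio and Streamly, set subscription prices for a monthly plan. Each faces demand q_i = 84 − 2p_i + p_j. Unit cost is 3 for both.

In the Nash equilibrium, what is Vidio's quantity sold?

54

Vidio's profit: π = (p_{Vidio} − 3)(84 − 2p_{Vidio} + p_{Streamly}).
∂π/∂p_{Vidio} = 90 − 4p_{Vidio} + p_{Streamly} = 0 ⇒ p_{Vidio} = 22.5 + 0.25p_{Streamly}.
By symmetry p_{Streamly} = p_{Vidio}; substituting into the reaction function, 0.75p_{Vidio} = 22.5 and p_{Vidio} = 30.
q_{Vidio} = 84 − 2·30 + 30 = 54.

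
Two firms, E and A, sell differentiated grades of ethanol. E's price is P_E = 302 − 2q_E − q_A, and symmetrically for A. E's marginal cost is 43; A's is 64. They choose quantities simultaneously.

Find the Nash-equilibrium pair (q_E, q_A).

Firm E's profit: π = q_E(302 − 2q_E − q_A) − 43q_E.
∂π/∂q_E = 259 − 4q_E − q_A = 0 ⇒ q_E = 64.75 − 0.25q_A.
Similarly q_A = 59.5 − 0.25q_E.
Substituting the second reaction function into the first: q_E = 64.75 − 0.25(59.5 − 0.25q_E), which gives 0.9375q_E = 49.875 ⇒ q_E = 53.2.
Then q_A = 59.5 − 0.25·53.2 = 46.2.

53.2, 46.2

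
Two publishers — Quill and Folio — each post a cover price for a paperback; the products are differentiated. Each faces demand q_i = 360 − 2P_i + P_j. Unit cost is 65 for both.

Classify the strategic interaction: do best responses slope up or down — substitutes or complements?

Quill's profit: π = (P_{Quill} − 65)(360 − 2P_{Quill} + P_{Folio}).
∂π/∂P_{Quill} = 490 − 4P_{Quill} + P_{Folio} = 0 ⇒ P_{Quill} = 122.5 + 0.25P_{Folio}.
The best-response slope dP_{Quill}/dP_{Folio} = 0.25 > 0: the reaction function is upward-sloping, so the choices are strategic complements.

strategic complements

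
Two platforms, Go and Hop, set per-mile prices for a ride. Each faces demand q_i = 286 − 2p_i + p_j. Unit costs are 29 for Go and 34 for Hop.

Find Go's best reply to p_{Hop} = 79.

Go's profit: π = (p_{Go} − 29)(286 − 2p_{Go} + p_{Hop}).
∂π/∂p_{Go} = 344 − 4p_{Go} + p_{Hop} = 0 ⇒ p_{Go} = 86 + 0.25p_{Hop}.
At p_{Hop} = 79: p_{Go} = 86 + 0.25·79 = 105.75.

105.75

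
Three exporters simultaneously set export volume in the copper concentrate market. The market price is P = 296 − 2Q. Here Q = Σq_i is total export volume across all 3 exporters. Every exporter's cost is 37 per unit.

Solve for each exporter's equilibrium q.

A representative exporter's profit is π_i = q_i(296 − 2Q) − 37q_i, with Q = q_i + Σ_{j≠i} q_j.
First-order condition: 259 − 4q_i − 2Σ_{j≠i} q_j = 0.
With identical exporters, set every q_j = q: then 259 − 4q − 4q = 0, i.e. q = 259/8 = 32.375.

32.375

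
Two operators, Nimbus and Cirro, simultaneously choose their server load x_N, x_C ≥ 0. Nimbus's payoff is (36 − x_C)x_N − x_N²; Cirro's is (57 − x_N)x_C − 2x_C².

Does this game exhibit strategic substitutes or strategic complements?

strategic substitutes

Expanding Nimbus's payoff: 36x_N − x_Cx_N − x_N².
∂π/∂x_N = 36 − x_C − 2x_N = 0, so x_N = 18 − 0.5x_C.
The best-response slope dx_N/dx_C = −0.5 < 0: the reaction function is downward-sloping, so the choices are strategic substitutes.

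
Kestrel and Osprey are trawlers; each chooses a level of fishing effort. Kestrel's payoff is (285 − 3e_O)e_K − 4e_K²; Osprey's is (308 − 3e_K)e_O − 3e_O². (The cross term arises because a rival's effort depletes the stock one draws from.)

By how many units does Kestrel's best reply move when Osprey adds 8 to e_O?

Expanding Kestrel's payoff: 285e_K − 3e_Oe_K − 4e_K².
∂π/∂e_K = 285 − 3e_O − 8e_K = 0, so e_K = 35.625 − 0.375e_O.
The reaction-function slope is −0.375, so an 8-unit rise in e_O moves e_K by −0.375 × 8 = −3. Kestrel's best response falls — the actions are strategic substitutes.

-3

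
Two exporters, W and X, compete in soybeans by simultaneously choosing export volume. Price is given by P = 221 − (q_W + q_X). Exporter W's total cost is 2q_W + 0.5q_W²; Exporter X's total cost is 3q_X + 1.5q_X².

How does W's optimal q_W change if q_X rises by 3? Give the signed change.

-1

Exporter W's profit: π = q_W(221 − (q_W + q_X)) − 2q_W − 0.5q_W².
∂π/∂q_W = 219 − 3q_W − q_X = 0, so q_W = 73 − (1/3)q_X.
The reaction-function slope is −1/3, so a 3-unit rise in q_X moves q_W by −1/3 × 3 = −1. W's best response falls — the actions are strategic substitutes.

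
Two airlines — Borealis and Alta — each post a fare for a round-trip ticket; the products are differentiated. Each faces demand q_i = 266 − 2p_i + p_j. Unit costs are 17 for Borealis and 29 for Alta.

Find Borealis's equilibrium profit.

Borealis's profit: π = (p_{Borealis} − 17)(266 − 2p_{Borealis} + p_{Alta}).
∂π/∂p_{Borealis} = 300 − 4p_{Borealis} + p_{Alta} = 0 ⇒ p_{Borealis} = 75 + 0.25p_{Alta}.
Similarly p_{Alta} = 81 + 0.25p_{Borealis}.
Plugging p_{Alta} into Borealis's best response: p_{Borealis} = 75 + 0.25(81 + 0.25p_{Borealis}) ⇒ 0.9375p_{Borealis} = 95.25, so p_{Borealis} = 101.6.
Then p_{Alta} = 81 + 0.25·101.6 = 106.4.
q_{Borealis} = 266 − 2·101.6 + 106.4 = 169.2.
Profit = (101.6 − 17)·169.2 = 14314.32.

14314.32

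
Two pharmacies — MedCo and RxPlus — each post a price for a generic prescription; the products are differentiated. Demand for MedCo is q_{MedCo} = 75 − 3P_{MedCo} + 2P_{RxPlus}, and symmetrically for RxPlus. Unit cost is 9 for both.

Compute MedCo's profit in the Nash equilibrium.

816.75

MedCo's profit: π = (P_{MedCo} − 9)(75 − 3P_{MedCo} + 2P_{RxPlus}).
∂π/∂P_{MedCo} = 102 − 6P_{MedCo} + 2P_{RxPlus} = 0 ⇒ P_{MedCo} = 17 + (1/3)P_{RxPlus}.
The game is symmetric, so in equilibrium P_{RxPlus} = P_{MedCo}: the reaction function gives (2/3)P_{MedCo} = 17, hence P_{MedCo} = 25.5.
q_{MedCo} = 75 − 3·25.5 + 2·25.5 = 49.5.
Profit = (25.5 − 9)·49.5 = 816.75.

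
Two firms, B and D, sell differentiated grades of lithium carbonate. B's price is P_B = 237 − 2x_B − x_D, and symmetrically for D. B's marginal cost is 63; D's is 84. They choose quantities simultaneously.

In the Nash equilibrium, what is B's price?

135.4

Firm B's profit: π = x_B(237 − 2x_B − x_D) − 63x_B.
∂π/∂x_B = 174 − 4x_B − x_D = 0 ⇒ x_B = 43.5 − 0.25x_D.
Similarly x_D = 38.25 − 0.25x_B.
Solving the two reaction functions simultaneously: (1 − (−0.25)(−0.25))x_B = 43.5 − 0.25·38.25, so 0.9375x_B = 33.9375 and x_B = 36.2.
Then x_D = 38.25 − 0.25·36.2 = 29.2.
P_B = 237 − 2·36.2 − 29.2 = 135.4.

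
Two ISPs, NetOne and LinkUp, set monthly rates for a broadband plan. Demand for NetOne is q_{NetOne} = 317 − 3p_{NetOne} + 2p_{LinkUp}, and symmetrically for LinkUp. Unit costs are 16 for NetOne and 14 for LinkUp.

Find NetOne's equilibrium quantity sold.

224.625

NetOne's profit: π = (p_{NetOne} − 16)(317 − 3p_{NetOne} + 2p_{LinkUp}).
∂π/∂p_{NetOne} = 365 − 6p_{NetOne} + 2p_{LinkUp} = 0 ⇒ p_{NetOne} = 365/6 + (1/3)p_{LinkUp}.
Similarly p_{LinkUp} = 359/6 + (1/3)p_{NetOne}.
Plugging p_{LinkUp} into NetOne's best response: p_{NetOne} = 365/6 + (1/3)(359/6 + (1/3)p_{NetOne}) ⇒ (8/9)p_{NetOne} = 727/9, so p_{NetOne} = 90.875.
Then p_{LinkUp} = 359/6 + (1/3)·90.875 = 90.125.
q_{NetOne} = 317 − 3·90.875 + 2·90.125 = 224.625.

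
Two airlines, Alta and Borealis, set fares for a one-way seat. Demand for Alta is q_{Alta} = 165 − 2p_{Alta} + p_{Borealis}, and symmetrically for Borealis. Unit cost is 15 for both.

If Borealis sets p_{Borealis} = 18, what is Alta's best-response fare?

Alta's profit: π = (p_{Alta} − 15)(165 − 2p_{Alta} + p_{Borealis}).
∂π/∂p_{Alta} = 195 − 4p_{Alta} + p_{Borealis} = 0 ⇒ p_{Alta} = 48.75 + 0.25p_{Borealis}.
At p_{Borealis} = 18: p_{Alta} = 48.75 + 0.25·18 = 53.25.

53.25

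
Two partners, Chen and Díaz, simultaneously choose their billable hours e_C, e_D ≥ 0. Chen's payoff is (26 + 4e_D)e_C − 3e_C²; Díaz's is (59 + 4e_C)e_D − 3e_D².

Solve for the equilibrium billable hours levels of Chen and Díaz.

19.6, 22.9

Expanding Chen's payoff: 26e_C + 4e_De_C − 3e_C².
∂π/∂e_C = 26 + 4e_D − 6e_C = 0, so e_C = 13/3 + (2/3)e_D.
Likewise for Díaz: e_D = 59/6 + (2/3)e_C.
Substituting the second reaction function into the first: e_C = 13/3 + (2/3)(59/6 + (2/3)e_C), which gives (5/9)e_C = 98/9 ⇒ e_C = 19.6.
Then e_D = 59/6 + (2/3)·19.6 = 22.9.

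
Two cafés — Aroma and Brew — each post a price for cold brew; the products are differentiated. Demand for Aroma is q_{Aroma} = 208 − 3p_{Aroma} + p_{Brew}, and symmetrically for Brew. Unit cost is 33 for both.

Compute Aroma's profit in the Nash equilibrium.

2419.68

Aroma's profit: π = (p_{Aroma} − 33)(208 − 3p_{Aroma} + p_{Brew}).
∂π/∂p_{Aroma} = 307 − 6p_{Aroma} + p_{Brew} = 0 ⇒ p_{Aroma} = 307/6 + (1/6)p_{Brew}.
The game is symmetric, so in equilibrium p_{Brew} = p_{Aroma}: the reaction function gives (5/6)p_{Aroma} = 307/6, hence p_{Aroma} = 61.4.
q_{Aroma} = 208 − 3·61.4 + 61.4 = 85.2.
Profit = (61.4 − 33)·85.2 = 2419.68.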